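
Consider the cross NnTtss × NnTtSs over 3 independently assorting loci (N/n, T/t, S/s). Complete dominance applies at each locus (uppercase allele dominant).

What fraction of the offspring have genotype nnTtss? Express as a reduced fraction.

NnTtss gametes: NTs×2, Nts×2, nTs×2, nts×2
NnTtSs gametes: NTS×1, NTs×1, NtS×1, Nts×1, nTS×1, nTs×1, ntS×1, nts×1
NnTtss×NnTtSs grid (8·8=64): NNTTSs=2 NNTTss=2 NNTtSs=4 NNTtss=4 NNttSs=2 NNttss=2 NnTTSs=4 NnTTss=4 NnTtSs=8 NnTtss=8 NnttSs=4 Nnttss=4 nnTTSs=2 nnTTss=2 nnTtSs=4 nnTtss=4 nnttSs=2 nnttss=2
nnTtss hits 4/64; gcd=4; 4÷4/64÷4 = 1/16

P(nnTtss) = 1/16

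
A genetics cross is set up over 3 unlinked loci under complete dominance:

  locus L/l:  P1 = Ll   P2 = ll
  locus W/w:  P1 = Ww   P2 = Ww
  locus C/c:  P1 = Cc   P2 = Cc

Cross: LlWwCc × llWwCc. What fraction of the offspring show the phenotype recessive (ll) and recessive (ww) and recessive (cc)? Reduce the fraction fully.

LlWwCc gametes: LWC×1, LWc×1, LwC×1, Lwc×1, lWC×1, lWc×1, lwC×1, lwc×1
llWwCc gametes: lWC×2, lWc×2, lwC×2, lwc×2
LlWwCc×llWwCc grid (8·8=64): LlWWCC=2 LlWWCc=4 LlWWcc=2 LlWwCC=4 LlWwCc=8 LlWwcc=4 LlwwCC=2 LlwwCc=4 Llwwcc=2 llWWCC=2 llWWCc=4 llWWcc=2 llWwCC=4 llWwCc=8 llWwcc=4 llwwCC=2 llwwCc=4 llwwcc=2
ll ww cc hits 2/64; gcd=2; 2÷2/64÷2 = 1/32

P(ll ww cc) = 1/32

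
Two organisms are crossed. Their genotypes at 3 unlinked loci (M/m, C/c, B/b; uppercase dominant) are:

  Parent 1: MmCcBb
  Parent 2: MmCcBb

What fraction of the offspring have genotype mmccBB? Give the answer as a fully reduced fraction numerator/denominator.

P(mmccBB) = 1/64

MmCcBb gametes: MCB×1, MCb×1, McB×1, Mcb×1, mCB×1, mCb×1, mcB×1, mcb×1
MmCcBb gametes: MCB×1, MCb×1, McB×1, Mcb×1, mCB×1, mCb×1, mcB×1, mcb×1
MmCcBb×MmCcBb grid (8·8=64): MMCCBB=1 MMCCBb=2 MMCCbb=1 MMCcBB=2 MMCcBb=4 MMCcbb=2 MMccBB=1 MMccBb=2 MMccbb=1 MmCCBB=2 MmCCBb=4 MmCCbb=2 MmCcBB=4 MmCcBb=8 MmCcbb=4 MmccBB=2 MmccBb=4 Mmccbb=2 mmCCBB=1 mmCCBb=2 mmCCbb=1 mmCcBB=2 mmCcBb=4 mmCcbb=2 mmccBB=1 mmccBb=2 mmccbb=1
mmccBB hits 1/64; gcd=1; 1÷1/64÷1 = 1/64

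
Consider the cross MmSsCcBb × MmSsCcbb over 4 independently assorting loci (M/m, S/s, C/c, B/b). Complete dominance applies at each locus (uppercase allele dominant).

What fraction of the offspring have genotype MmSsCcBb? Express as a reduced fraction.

MmSsCcBb gametes: MSCB×1, MSCb×1, MScB×1, MScb×1, MsCB×1, MsCb×1, MscB×1, Mscb×1, mSCB×1, mSCb×1, mScB×1, mScb×1, msCB×1, msCb×1, mscB×1, mscb×1
MmSsCcbb gametes: MSCb×2, MScb×2, MsCb×2, Mscb×2, mSCb×2, mScb×2, msCb×2, mscb×2
MmSsCcBb×MmSsCcbb grid (16·16=256): MMSSCCBb=2 MMSSCCbb=2 MMSSCcBb=4 MMSSCcbb=4 MMSSccBb=2 MMSSccbb=2 MMSsCCBb=4 MMSsCCbb=4 MMSsCcBb=8 MMSsCcbb=8 MMSsccBb=4 MMSsccbb=4 MMssCCBb=2 MMssCCbb=2 MMssCcBb=4 MMssCcbb=4 MMssccBb=2 MMssccbb=2 MmSSCCBb=4 MmSSCCbb=4 MmSSCcBb=8 MmSSCcbb=8 MmSSccBb=4 MmSSccbb=4 MmSsCCBb=8 MmSsCCbb=8 MmSsCcBb=16 MmSsCcbb=16 MmSsccBb=8 MmSsccbb=8 MmssCCBb=4 MmssCCbb=4 MmssCcBb=8 MmssCcbb=8 MmssccBb=4 Mmssccbb=4 mmSSCCBb=2 mmSSCCbb=2 mmSSCcBb=4 mmSSCcbb=4 mmSSccBb=2 mmSSccbb=2 mmSsCCBb=4 mmSsCCbb=4 mmSsCcBb=8 mmSsCcbb=8 mmSsccBb=4 mmSsccbb=4 mmssCCBb=2 mmssCCbb=2 mmssCcBb=4 mmssCcbb=4 mmssccBb=2 mmssccbb=2
MmSsCcBb hits 16/256; gcd=16; 16÷16/256÷16 = 1/16

P(MmSsCcBb) = 1/16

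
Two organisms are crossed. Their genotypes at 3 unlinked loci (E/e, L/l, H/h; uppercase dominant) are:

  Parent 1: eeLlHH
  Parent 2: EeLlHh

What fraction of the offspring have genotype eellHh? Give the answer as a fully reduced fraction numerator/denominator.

eeLlHH gametes: eLH×4, elH×4
EeLlHh gametes: ELH×1, ELh×1, ElH×1, Elh×1, eLH×1, eLh×1, elH×1, elh×1
eeLlHH×EeLlHh grid (8·8=64): EeLLHH=4 EeLLHh=4 EeLlHH=8 EeLlHh=8 EellHH=4 EellHh=4 eeLLHH=4 eeLLHh=4 eeLlHH=8 eeLlHh=8 eellHH=4 eellHh=4
eellHh hits 4/64; gcd=4; 4÷4/64÷4 = 1/16

P(eellHh) = 1/16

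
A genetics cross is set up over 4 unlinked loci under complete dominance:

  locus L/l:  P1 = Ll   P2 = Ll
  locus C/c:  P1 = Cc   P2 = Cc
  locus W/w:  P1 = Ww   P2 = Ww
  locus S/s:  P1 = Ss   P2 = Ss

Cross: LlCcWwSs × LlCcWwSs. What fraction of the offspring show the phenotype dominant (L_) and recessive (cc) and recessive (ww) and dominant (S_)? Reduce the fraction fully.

P(L_ cc ww S_) = 9/256

LlCcWwSs gametes: LCWS×1, LCWs×1, LCwS×1, LCws×1, LcWS×1, LcWs×1, LcwS×1, Lcws×1, lCWS×1, lCWs×1, lCwS×1, lCws×1, lcWS×1, lcWs×1, lcwS×1, lcws×1
LlCcWwSs gametes: LCWS×1, LCWs×1, LCwS×1, LCws×1, LcWS×1, LcWs×1, LcwS×1, Lcws×1, lCWS×1, lCWs×1, lCwS×1, lCws×1, lcWS×1, lcWs×1, lcwS×1, lcws×1
LlCcWwSs×LlCcWwSs grid (16·16=256): LLCCWWSS=1 LLCCWWSs=2 LLCCWWss=1 LLCCWwSS=2 LLCCWwSs=4 LLCCWwss=2 LLCCwwSS=1 LLCCwwSs=2 LLCCwwss=1 LLCcWWSS=2 LLCcWWSs=4 LLCcWWss=2 LLCcWwSS=4 LLCcWwSs=8 LLCcWwss=4 LLCcwwSS=2 LLCcwwSs=4 LLCcwwss=2 LLccWWSS=1 LLccWWSs=2 LLccWWss=1 LLccWwSS=2 LLccWwSs=4 LLccWwss=2 LLccwwSS=1 LLccwwSs=2 LLccwwss=1 LlCCWWSS=2 LlCCWWSs=4 LlCCWWss=2 LlCCWwSS=4 LlCCWwSs=8 LlCCWwss=4 LlCCwwSS=2 LlCCwwSs=4 LlCCwwss=2 LlCcWWSS=4 LlCcWWSs=8 LlCcWWss=4 LlCcWwSS=8 LlCcWwSs=16 LlCcWwss=8 LlCcwwSS=4 LlCcwwSs=8 LlCcwwss=4 LlccWWSS=2 LlccWWSs=4 LlccWWss=2 LlccWwSS=4 LlccWwSs=8 LlccWwss=4 LlccwwSS=2 LlccwwSs=4 Llccwwss=2 llCCWWSS=1 llCCWWSs=2 llCCWWss=1 llCCWwSS=2 llCCWwSs=4 llCCWwss=2 llCCwwSS=1 llCCwwSs=2 llCCwwss=1 llCcWWSS=2 llCcWWSs=4 llCcWWss=2 llCcWwSS=4 llCcWwSs=8 llCcWwss=4 llCcwwSS=2 llCcwwSs=4 llCcwwss=2 llccWWSS=1 llccWWSs=2 llccWWss=1 llccWwSS=2 llccWwSs=4 llccWwss=2 llccwwSS=1 llccwwSs=2 llccwwss=1
L_ cc ww S_ hits 9/256; gcd=1; 9÷1/256÷1 = 9/256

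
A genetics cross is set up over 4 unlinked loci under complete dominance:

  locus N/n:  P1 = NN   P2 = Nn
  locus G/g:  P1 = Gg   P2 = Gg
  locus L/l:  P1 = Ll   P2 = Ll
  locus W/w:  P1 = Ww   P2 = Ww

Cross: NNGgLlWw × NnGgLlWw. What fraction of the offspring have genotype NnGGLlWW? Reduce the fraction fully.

NNGgLlWw gametes: NGLW×2, NGLw×2, NGlW×2, NGlw×2, NgLW×2, NgLw×2, NglW×2, Nglw×2
NnGgLlWw gametes: NGLW×1, NGLw×1, NGlW×1, NGlw×1, NgLW×1, NgLw×1, NglW×1, Nglw×1, nGLW×1, nGLw×1, nGlW×1, nGlw×1, ngLW×1, ngLw×1, nglW×1, nglw×1
NNGgLlWw×NnGgLlWw grid (16·16=256): NNGGLLWW=2 NNGGLLWw=4 NNGGLLww=2 NNGGLlWW=4 NNGGLlWw=8 NNGGLlww=4 NNGGllWW=2 NNGGllWw=4 NNGGllww=2 NNGgLLWW=4 NNGgLLWw=8 NNGgLLww=4 NNGgLlWW=8 NNGgLlWw=16 NNGgLlww=8 NNGgllWW=4 NNGgllWw=8 NNGgllww=4 NNggLLWW=2 NNggLLWw=4 NNggLLww=2 NNggLlWW=4 NNggLlWw=8 NNggLlww=4 NNggllWW=2 NNggllWw=4 NNggllww=2 NnGGLLWW=2 NnGGLLWw=4 NnGGLLww=2 NnGGLlWW=4 NnGGLlWw=8 NnGGLlww=4 NnGGllWW=2 NnGGllWw=4 NnGGllww=2 NnGgLLWW=4 NnGgLLWw=8 NnGgLLww=4 NnGgLlWW=8 NnGgLlWw=16 NnGgLlww=8 NnGgllWW=4 NnGgllWw=8 NnGgllww=4 NnggLLWW=2 NnggLLWw=4 NnggLLww=2 NnggLlWW=4 NnggLlWw=8 NnggLlww=4 NnggllWW=2 NnggllWw=4 Nnggllww=2
NnGGLlWW hits 4/256; gcd=4; 4÷4/256÷4 = 1/64

P(NnGGLlWW) = 1/64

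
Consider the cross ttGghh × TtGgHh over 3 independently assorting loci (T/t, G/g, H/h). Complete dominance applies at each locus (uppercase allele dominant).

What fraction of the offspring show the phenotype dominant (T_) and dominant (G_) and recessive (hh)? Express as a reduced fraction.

ttGghh gametes: tGh×4, tgh×4
TtGgHh gametes: TGH×1, TGh×1, TgH×1, Tgh×1, tGH×1, tGh×1, tgH×1, tgh×1
ttGghh×TtGgHh grid (8·8=64): TtGGHh=4 TtGGhh=4 TtGgHh=8 TtGghh=8 TtggHh=4 Ttgghh=4 ttGGHh=4 ttGGhh=4 ttGgHh=8 ttGghh=8 ttggHh=4 ttgghh=4
T_ G_ hh hits 12/64; gcd=4; 12÷4/64÷4 = 3/16

P(T_ G_ hh) = 3/16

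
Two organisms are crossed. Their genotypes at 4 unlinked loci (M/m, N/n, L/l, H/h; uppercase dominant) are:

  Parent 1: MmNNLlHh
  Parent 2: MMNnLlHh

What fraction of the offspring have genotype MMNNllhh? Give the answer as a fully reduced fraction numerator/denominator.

P(MMNNllhh) = 1/64

MmNNLlHh gametes: MNLH×2, MNLh×2, MNlH×2, MNlh×2, mNLH×2, mNLh×2, mNlH×2, mNlh×2
MMNnLlHh gametes: MNLH×2, MNLh×2, MNlH×2, MNlh×2, MnLH×2, MnLh×2, MnlH×2, Mnlh×2
MmNNLlHh×MMNnLlHh grid (16·16=256): MMNNLLHH=4 MMNNLLHh=8 MMNNLLhh=4 MMNNLlHH=8 MMNNLlHh=16 MMNNLlhh=8 MMNNllHH=4 MMNNllHh=8 MMNNllhh=4 MMNnLLHH=4 MMNnLLHh=8 MMNnLLhh=4 MMNnLlHH=8 MMNnLlHh=16 MMNnLlhh=8 MMNnllHH=4 MMNnllHh=8 MMNnllhh=4 MmNNLLHH=4 MmNNLLHh=8 MmNNLLhh=4 MmNNLlHH=8 MmNNLlHh=16 MmNNLlhh=8 MmNNllHH=4 MmNNllHh=8 MmNNllhh=4 MmNnLLHH=4 MmNnLLHh=8 MmNnLLhh=4 MmNnLlHH=8 MmNnLlHh=16 MmNnLlhh=8 MmNnllHH=4 MmNnllHh=8 MmNnllhh=4
MMNNllhh hits 4/256; gcd=4; 4÷4/256÷4 = 1/64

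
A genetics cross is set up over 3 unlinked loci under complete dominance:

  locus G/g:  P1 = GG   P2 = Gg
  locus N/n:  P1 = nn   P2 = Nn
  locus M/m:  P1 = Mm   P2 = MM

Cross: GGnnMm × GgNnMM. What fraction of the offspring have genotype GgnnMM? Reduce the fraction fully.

P(GgnnMM) = 1/8

GGnnMm gametes: GnM×4, Gnm×4
GgNnMM gametes: GNM×2, GnM×2, gNM×2, gnM×2
GGnnMm×GgNnMM grid (8·8=64): GGNnMM=8 GGNnMm=8 GGnnMM=8 GGnnMm=8 GgNnMM=8 GgNnMm=8 GgnnMM=8 GgnnMm=8
GgnnMM hits 8/64; gcd=8; 8÷8/64÷8 = 1/8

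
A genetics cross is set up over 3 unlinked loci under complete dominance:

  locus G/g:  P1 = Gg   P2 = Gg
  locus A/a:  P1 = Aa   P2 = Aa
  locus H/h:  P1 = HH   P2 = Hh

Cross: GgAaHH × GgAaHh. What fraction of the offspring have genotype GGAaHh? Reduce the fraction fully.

P(GGAaHh) = 1/16

GgAaHH gametes: GAH×2, GaH×2, gAH×2, gaH×2
GgAaHh gametes: GAH×1, GAh×1, GaH×1, Gah×1, gAH×1, gAh×1, gaH×1, gah×1
GgAaHH×GgAaHh grid (8·8=64): GGAAHH=2 GGAAHh=2 GGAaHH=4 GGAaHh=4 GGaaHH=2 GGaaHh=2 GgAAHH=4 GgAAHh=4 GgAaHH=8 GgAaHh=8 GgaaHH=4 GgaaHh=4 ggAAHH=2 ggAAHh=2 ggAaHH=4 ggAaHh=4 ggaaHH=2 ggaaHh=2
GGAaHh hits 4/64; gcd=4; 4÷4/64÷4 = 1/16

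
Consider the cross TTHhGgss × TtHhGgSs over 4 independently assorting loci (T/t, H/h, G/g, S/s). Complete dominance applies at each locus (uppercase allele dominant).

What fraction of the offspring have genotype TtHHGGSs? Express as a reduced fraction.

P(TtHHGGSs) = 1/64

TTHhGgss gametes: THGs×4, THgs×4, ThGs×4, Thgs×4
TtHhGgSs gametes: THGS×1, THGs×1, THgS×1, THgs×1, ThGS×1, ThGs×1, ThgS×1, Thgs×1, tHGS×1, tHGs×1, tHgS×1, tHgs×1, thGS×1, thGs×1, thgS×1, thgs×1
TTHhGgss×TtHhGgSs grid (16·16=256): TTHHGGSs=4 TTHHGGss=4 TTHHGgSs=8 TTHHGgss=8 TTHHggSs=4 TTHHggss=4 TTHhGGSs=8 TTHhGGss=8 TTHhGgSs=16 TTHhGgss=16 TTHhggSs=8 TTHhggss=8 TThhGGSs=4 TThhGGss=4 TThhGgSs=8 TThhGgss=8 TThhggSs=4 TThhggss=4 TtHHGGSs=4 TtHHGGss=4 TtHHGgSs=8 TtHHGgss=8 TtHHggSs=4 TtHHggss=4 TtHhGGSs=8 TtHhGGss=8 TtHhGgSs=16 TtHhGgss=16 TtHhggSs=8 TtHhggss=8 TthhGGSs=4 TthhGGss=4 TthhGgSs=8 TthhGgss=8 TthhggSs=4 Tthhggss=4
TtHHGGSs hits 4/256; gcd=4; 4÷4/256÷4 = 1/64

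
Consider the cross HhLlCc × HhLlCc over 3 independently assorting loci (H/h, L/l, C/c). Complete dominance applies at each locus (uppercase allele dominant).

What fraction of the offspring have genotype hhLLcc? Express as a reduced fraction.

P(hhLLcc) = 1/64

HhLlCc gametes: HLC×1, HLc×1, HlC×1, Hlc×1, hLC×1, hLc×1, hlC×1, hlc×1
HhLlCc gametes: HLC×1, HLc×1, HlC×1, Hlc×1, hLC×1, hLc×1, hlC×1, hlc×1
HhLlCc×HhLlCc grid (8·8=64): HHLLCC=1 HHLLCc=2 HHLLcc=1 HHLlCC=2 HHLlCc=4 HHLlcc=2 HHllCC=1 HHllCc=2 HHllcc=1 HhLLCC=2 HhLLCc=4 HhLLcc=2 HhLlCC=4 HhLlCc=8 HhLlcc=4 HhllCC=2 HhllCc=4 Hhllcc=2 hhLLCC=1 hhLLCc=2 hhLLcc=1 hhLlCC=2 hhLlCc=4 hhLlcc=2 hhllCC=1 hhllCc=2 hhllcc=1
hhLLcc hits 1/64; gcd=1; 1÷1/64÷1 = 1/64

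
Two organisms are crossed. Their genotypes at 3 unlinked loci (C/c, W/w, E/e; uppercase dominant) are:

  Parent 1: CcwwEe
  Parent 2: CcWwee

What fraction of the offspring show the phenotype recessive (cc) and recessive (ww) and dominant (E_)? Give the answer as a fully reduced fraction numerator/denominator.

P(cc ww E_) = 1/16

CcwwEe gametes: CwE×2, Cwe×2, cwE×2, cwe×2
CcWwee gametes: CWe×2, Cwe×2, cWe×2, cwe×2
CcwwEe×CcWwee grid (8·8=64): CCWwEe=4 CCWwee=4 CCwwEe=4 CCwwee=4 CcWwEe=8 CcWwee=8 CcwwEe=8 Ccwwee=8 ccWwEe=4 ccWwee=4 ccwwEe=4 ccwwee=4
cc ww E_ hits 4/64; gcd=4; 4÷4/64÷4 = 1/16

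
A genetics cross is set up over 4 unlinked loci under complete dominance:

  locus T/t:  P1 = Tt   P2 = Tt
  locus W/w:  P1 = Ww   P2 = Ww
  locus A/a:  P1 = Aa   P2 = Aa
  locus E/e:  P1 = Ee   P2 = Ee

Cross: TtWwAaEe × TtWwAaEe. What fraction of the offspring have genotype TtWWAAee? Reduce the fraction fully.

TtWwAaEe gametes: TWAE×1, TWAe×1, TWaE×1, TWae×1, TwAE×1, TwAe×1, TwaE×1, Twae×1, tWAE×1, tWAe×1, tWaE×1, tWae×1, twAE×1, twAe×1, twaE×1, twae×1
TtWwAaEe gametes: TWAE×1, TWAe×1, TWaE×1, TWae×1, TwAE×1, TwAe×1, TwaE×1, Twae×1, tWAE×1, tWAe×1, tWaE×1, tWae×1, twAE×1, twAe×1, twaE×1, twae×1
TtWwAaEe×TtWwAaEe grid (16·16=256): TTWWAAEE=1 TTWWAAEe=2 TTWWAAee=1 TTWWAaEE=2 TTWWAaEe=4 TTWWAaee=2 TTWWaaEE=1 TTWWaaEe=2 TTWWaaee=1 TTWwAAEE=2 TTWwAAEe=4 TTWwAAee=2 TTWwAaEE=4 TTWwAaEe=8 TTWwAaee=4 TTWwaaEE=2 TTWwaaEe=4 TTWwaaee=2 TTwwAAEE=1 TTwwAAEe=2 TTwwAAee=1 TTwwAaEE=2 TTwwAaEe=4 TTwwAaee=2 TTwwaaEE=1 TTwwaaEe=2 TTwwaaee=1 TtWWAAEE=2 TtWWAAEe=4 TtWWAAee=2 TtWWAaEE=4 TtWWAaEe=8 TtWWAaee=4 TtWWaaEE=2 TtWWaaEe=4 TtWWaaee=2 TtWwAAEE=4 TtWwAAEe=8 TtWwAAee=4 TtWwAaEE=8 TtWwAaEe=16 TtWwAaee=8 TtWwaaEE=4 TtWwaaEe=8 TtWwaaee=4 TtwwAAEE=2 TtwwAAEe=4 TtwwAAee=2 TtwwAaEE=4 TtwwAaEe=8 TtwwAaee=4 TtwwaaEE=2 TtwwaaEe=4 Ttwwaaee=2 ttWWAAEE=1 ttWWAAEe=2 ttWWAAee=1 ttWWAaEE=2 ttWWAaEe=4 ttWWAaee=2 ttWWaaEE=1 ttWWaaEe=2 ttWWaaee=1 ttWwAAEE=2 ttWwAAEe=4 ttWwAAee=2 ttWwAaEE=4 ttWwAaEe=8 ttWwAaee=4 ttWwaaEE=2 ttWwaaEe=4 ttWwaaee=2 ttwwAAEE=1 ttwwAAEe=2 ttwwAAee=1 ttwwAaEE=2 ttwwAaEe=4 ttwwAaee=2 ttwwaaEE=1 ttwwaaEe=2 ttwwaaee=1
TtWWAAee hits 2/256; gcd=2; 2÷2/256÷2 = 1/128

P(TtWWAAee) = 1/128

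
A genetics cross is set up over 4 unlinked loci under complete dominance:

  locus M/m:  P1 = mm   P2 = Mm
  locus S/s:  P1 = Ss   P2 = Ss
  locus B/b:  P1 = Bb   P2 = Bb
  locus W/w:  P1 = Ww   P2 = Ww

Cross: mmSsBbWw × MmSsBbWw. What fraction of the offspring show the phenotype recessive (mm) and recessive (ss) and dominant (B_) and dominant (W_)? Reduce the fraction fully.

mmSsBbWw gametes: mSBW×2, mSBw×2, mSbW×2, mSbw×2, msBW×2, msBw×2, msbW×2, msbw×2
MmSsBbWw gametes: MSBW×1, MSBw×1, MSbW×1, MSbw×1, MsBW×1, MsBw×1, MsbW×1, Msbw×1, mSBW×1, mSBw×1, mSbW×1, mSbw×1, msBW×1, msBw×1, msbW×1, msbw×1
mmSsBbWw×MmSsBbWw grid (16·16=256): MmSSBBWW=2 MmSSBBWw=4 MmSSBBww=2 MmSSBbWW=4 MmSSBbWw=8 MmSSBbww=4 MmSSbbWW=2 MmSSbbWw=4 MmSSbbww=2 MmSsBBWW=4 MmSsBBWw=8 MmSsBBww=4 MmSsBbWW=8 MmSsBbWw=16 MmSsBbww=8 MmSsbbWW=4 MmSsbbWw=8 MmSsbbww=4 MmssBBWW=2 MmssBBWw=4 MmssBBww=2 MmssBbWW=4 MmssBbWw=8 MmssBbww=4 MmssbbWW=2 MmssbbWw=4 Mmssbbww=2 mmSSBBWW=2 mmSSBBWw=4 mmSSBBww=2 mmSSBbWW=4 mmSSBbWw=8 mmSSBbww=4 mmSSbbWW=2 mmSSbbWw=4 mmSSbbww=2 mmSsBBWW=4 mmSsBBWw=8 mmSsBBww=4 mmSsBbWW=8 mmSsBbWw=16 mmSsBbww=8 mmSsbbWW=4 mmSsbbWw=8 mmSsbbww=4 mmssBBWW=2 mmssBBWw=4 mmssBBww=2 mmssBbWW=4 mmssBbWw=8 mmssBbww=4 mmssbbWW=2 mmssbbWw=4 mmssbbww=2
mm ss B_ W_ hits 18/256; gcd=2; 18÷2/256÷2 = 9/128

P(mm ss B_ W_) = 9/128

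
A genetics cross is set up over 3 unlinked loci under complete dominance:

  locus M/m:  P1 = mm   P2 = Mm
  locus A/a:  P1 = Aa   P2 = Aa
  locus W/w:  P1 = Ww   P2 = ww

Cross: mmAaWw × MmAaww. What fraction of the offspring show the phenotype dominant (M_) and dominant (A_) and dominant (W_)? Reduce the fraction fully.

P(M_ A_ W_) = 3/16

mmAaWw gametes: mAW×2, mAw×2, maW×2, maw×2
MmAaww gametes: MAw×2, Maw×2, mAw×2, maw×2
mmAaWw×MmAaww grid (8·8=64): MmAAWw=4 MmAAww=4 MmAaWw=8 MmAaww=8 MmaaWw=4 Mmaaww=4 mmAAWw=4 mmAAww=4 mmAaWw=8 mmAaww=8 mmaaWw=4 mmaaww=4
M_ A_ W_ hits 12/64; gcd=4; 12÷4/64÷4 = 3/16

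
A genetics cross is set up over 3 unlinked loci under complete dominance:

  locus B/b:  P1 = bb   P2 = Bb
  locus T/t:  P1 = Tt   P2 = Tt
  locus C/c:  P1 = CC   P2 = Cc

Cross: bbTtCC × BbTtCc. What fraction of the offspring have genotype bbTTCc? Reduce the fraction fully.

bbTtCC gametes: bTC×4, btC×4
BbTtCc gametes: BTC×1, BTc×1, BtC×1, Btc×1, bTC×1, bTc×1, btC×1, btc×1
bbTtCC×BbTtCc grid (8·8=64): BbTTCC=4 BbTTCc=4 BbTtCC=8 BbTtCc=8 BbttCC=4 BbttCc=4 bbTTCC=4 bbTTCc=4 bbTtCC=8 bbTtCc=8 bbttCC=4 bbttCc=4
bbTTCc hits 4/64; gcd=4; 4÷4/64÷4 = 1/16

P(bbTTCc) = 1/16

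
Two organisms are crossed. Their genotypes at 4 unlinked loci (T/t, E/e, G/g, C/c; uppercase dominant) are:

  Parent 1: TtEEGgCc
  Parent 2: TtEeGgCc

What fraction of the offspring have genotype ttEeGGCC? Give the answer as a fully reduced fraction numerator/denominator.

TtEEGgCc gametes: TEGC×2, TEGc×2, TEgC×2, TEgc×2, tEGC×2, tEGc×2, tEgC×2, tEgc×2
TtEeGgCc gametes: TEGC×1, TEGc×1, TEgC×1, TEgc×1, TeGC×1, TeGc×1, TegC×1, Tegc×1, tEGC×1, tEGc×1, tEgC×1, tEgc×1, teGC×1, teGc×1, tegC×1, tegc×1
TtEEGgCc×TtEeGgCc grid (16·16=256): TTEEGGCC=2 TTEEGGCc=4 TTEEGGcc=2 TTEEGgCC=4 TTEEGgCc=8 TTEEGgcc=4 TTEEggCC=2 TTEEggCc=4 TTEEggcc=2 TTEeGGCC=2 TTEeGGCc=4 TTEeGGcc=2 TTEeGgCC=4 TTEeGgCc=8 TTEeGgcc=4 TTEeggCC=2 TTEeggCc=4 TTEeggcc=2 TtEEGGCC=4 TtEEGGCc=8 TtEEGGcc=4 TtEEGgCC=8 TtEEGgCc=16 TtEEGgcc=8 TtEEggCC=4 TtEEggCc=8 TtEEggcc=4 TtEeGGCC=4 TtEeGGCc=8 TtEeGGcc=4 TtEeGgCC=8 TtEeGgCc=16 TtEeGgcc=8 TtEeggCC=4 TtEeggCc=8 TtEeggcc=4 ttEEGGCC=2 ttEEGGCc=4 ttEEGGcc=2 ttEEGgCC=4 ttEEGgCc=8 ttEEGgcc=4 ttEEggCC=2 ttEEggCc=4 ttEEggcc=2 ttEeGGCC=2 ttEeGGCc=4 ttEeGGcc=2 ttEeGgCC=4 ttEeGgCc=8 ttEeGgcc=4 ttEeggCC=2 ttEeggCc=4 ttEeggcc=2
ttEeGGCC hits 2/256; gcd=2; 2÷2/256÷2 = 1/128

P(ttEeGGCC) = 1/128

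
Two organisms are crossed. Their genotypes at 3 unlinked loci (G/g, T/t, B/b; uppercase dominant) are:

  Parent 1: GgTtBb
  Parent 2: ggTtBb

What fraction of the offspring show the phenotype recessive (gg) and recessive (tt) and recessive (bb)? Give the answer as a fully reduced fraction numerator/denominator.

GgTtBb gametes: GTB×1, GTb×1, GtB×1, Gtb×1, gTB×1, gTb×1, gtB×1, gtb×1
ggTtBb gametes: gTB×2, gTb×2, gtB×2, gtb×2
GgTtBb×ggTtBb grid (8·8=64): GgTTBB=2 GgTTBb=4 GgTTbb=2 GgTtBB=4 GgTtBb=8 GgTtbb=4 GgttBB=2 GgttBb=4 Ggttbb=2 ggTTBB=2 ggTTBb=4 ggTTbb=2 ggTtBB=4 ggTtBb=8 ggTtbb=4 ggttBB=2 ggttBb=4 ggttbb=2
gg tt bb hits 2/64; gcd=2; 2÷2/64÷2 = 1/32

P(gg tt bb) = 1/32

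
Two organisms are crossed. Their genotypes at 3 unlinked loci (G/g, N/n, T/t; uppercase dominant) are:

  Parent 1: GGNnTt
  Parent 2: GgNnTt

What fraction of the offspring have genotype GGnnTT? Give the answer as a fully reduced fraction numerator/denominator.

P(GGnnTT) = 1/32

GGNnTt gametes: GNT×2, GNt×2, GnT×2, Gnt×2
GgNnTt gametes: GNT×1, GNt×1, GnT×1, Gnt×1, gNT×1, gNt×1, gnT×1, gnt×1
GGNnTt×GgNnTt grid (8·8=64): GGNNTT=2 GGNNTt=4 GGNNtt=2 GGNnTT=4 GGNnTt=8 GGNntt=4 GGnnTT=2 GGnnTt=4 GGnntt=2 GgNNTT=2 GgNNTt=4 GgNNtt=2 GgNnTT=4 GgNnTt=8 GgNntt=4 GgnnTT=2 GgnnTt=4 Ggnntt=2
GGnnTT hits 2/64; gcd=2; 2÷2/64÷2 = 1/32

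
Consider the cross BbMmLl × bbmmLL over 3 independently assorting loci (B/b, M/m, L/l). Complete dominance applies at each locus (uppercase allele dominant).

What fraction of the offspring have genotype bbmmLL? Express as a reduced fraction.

BbMmLl gametes: BML×1, BMl×1, BmL×1, Bml×1, bML×1, bMl×1, bmL×1, bml×1
bbmmLL gametes: bmL×8
BbMmLl×bbmmLL grid (8·8=64): BbMmLL=8 BbMmLl=8 BbmmLL=8 BbmmLl=8 bbMmLL=8 bbMmLl=8 bbmmLL=8 bbmmLl=8
bbmmLL hits 8/64; gcd=8; 8÷8/64÷8 = 1/8

P(bbmmLL) = 1/8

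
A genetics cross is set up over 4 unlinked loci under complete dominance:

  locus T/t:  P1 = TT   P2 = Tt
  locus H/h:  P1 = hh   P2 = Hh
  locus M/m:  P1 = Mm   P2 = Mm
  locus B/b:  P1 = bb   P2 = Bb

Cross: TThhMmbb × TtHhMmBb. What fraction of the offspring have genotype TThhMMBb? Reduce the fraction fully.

TThhMmbb gametes: ThMb×8, Thmb×8
TtHhMmBb gametes: THMB×1, THMb×1, THmB×1, THmb×1, ThMB×1, ThMb×1, ThmB×1, Thmb×1, tHMB×1, tHMb×1, tHmB×1, tHmb×1, thMB×1, thMb×1, thmB×1, thmb×1
TThhMmbb×TtHhMmBb grid (16·16=256): TTHhMMBb=8 TTHhMMbb=8 TTHhMmBb=16 TTHhMmbb=16 TTHhmmBb=8 TTHhmmbb=8 TThhMMBb=8 TThhMMbb=8 TThhMmBb=16 TThhMmbb=16 TThhmmBb=8 TThhmmbb=8 TtHhMMBb=8 TtHhMMbb=8 TtHhMmBb=16 TtHhMmbb=16 TtHhmmBb=8 TtHhmmbb=8 TthhMMBb=8 TthhMMbb=8 TthhMmBb=16 TthhMmbb=16 TthhmmBb=8 Tthhmmbb=8
TThhMMBb hits 8/256; gcd=8; 8÷8/256÷8 = 1/32

P(TThhMMBb) = 1/32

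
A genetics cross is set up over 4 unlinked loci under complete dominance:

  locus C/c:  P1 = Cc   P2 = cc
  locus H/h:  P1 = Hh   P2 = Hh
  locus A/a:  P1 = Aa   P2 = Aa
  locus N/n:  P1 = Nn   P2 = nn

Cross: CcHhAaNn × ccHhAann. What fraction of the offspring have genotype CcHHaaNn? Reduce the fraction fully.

CcHhAaNn gametes: CHAN×1, CHAn×1, CHaN×1, CHan×1, ChAN×1, ChAn×1, ChaN×1, Chan×1, cHAN×1, cHAn×1, cHaN×1, cHan×1, chAN×1, chAn×1, chaN×1, chan×1
ccHhAann gametes: cHAn×4, cHan×4, chAn×4, chan×4
CcHhAaNn×ccHhAann grid (16·16=256): CcHHAANn=4 CcHHAAnn=4 CcHHAaNn=8 CcHHAann=8 CcHHaaNn=4 CcHHaann=4 CcHhAANn=8 CcHhAAnn=8 CcHhAaNn=16 CcHhAann=16 CcHhaaNn=8 CcHhaann=8 CchhAANn=4 CchhAAnn=4 CchhAaNn=8 CchhAann=8 CchhaaNn=4 Cchhaann=4 ccHHAANn=4 ccHHAAnn=4 ccHHAaNn=8 ccHHAann=8 ccHHaaNn=4 ccHHaann=4 ccHhAANn=8 ccHhAAnn=8 ccHhAaNn=16 ccHhAann=16 ccHhaaNn=8 ccHhaann=8 cchhAANn=4 cchhAAnn=4 cchhAaNn=8 cchhAann=8 cchhaaNn=4 cchhaann=4
CcHHaaNn hits 4/256; gcd=4; 4÷4/256÷4 = 1/64

P(CcHHaaNn) = 1/64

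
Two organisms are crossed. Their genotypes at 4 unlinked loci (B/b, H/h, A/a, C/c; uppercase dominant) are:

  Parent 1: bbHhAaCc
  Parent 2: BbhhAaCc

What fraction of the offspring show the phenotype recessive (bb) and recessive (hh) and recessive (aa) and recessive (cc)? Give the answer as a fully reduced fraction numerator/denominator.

bbHhAaCc gametes: bHAC×2, bHAc×2, bHaC×2, bHac×2, bhAC×2, bhAc×2, bhaC×2, bhac×2
BbhhAaCc gametes: BhAC×2, BhAc×2, BhaC×2, Bhac×2, bhAC×2, bhAc×2, bhaC×2, bhac×2
bbHhAaCc×BbhhAaCc grid (16·16=256): BbHhAACC=4 BbHhAACc=8 BbHhAAcc=4 BbHhAaCC=8 BbHhAaCc=16 BbHhAacc=8 BbHhaaCC=4 BbHhaaCc=8 BbHhaacc=4 BbhhAACC=4 BbhhAACc=8 BbhhAAcc=4 BbhhAaCC=8 BbhhAaCc=16 BbhhAacc=8 BbhhaaCC=4 BbhhaaCc=8 Bbhhaacc=4 bbHhAACC=4 bbHhAACc=8 bbHhAAcc=4 bbHhAaCC=8 bbHhAaCc=16 bbHhAacc=8 bbHhaaCC=4 bbHhaaCc=8 bbHhaacc=4 bbhhAACC=4 bbhhAACc=8 bbhhAAcc=4 bbhhAaCC=8 bbhhAaCc=16 bbhhAacc=8 bbhhaaCC=4 bbhhaaCc=8 bbhhaacc=4
bb hh aa cc hits 4/256; gcd=4; 4÷4/256÷4 = 1/64

P(bb hh aa cc) = 1/64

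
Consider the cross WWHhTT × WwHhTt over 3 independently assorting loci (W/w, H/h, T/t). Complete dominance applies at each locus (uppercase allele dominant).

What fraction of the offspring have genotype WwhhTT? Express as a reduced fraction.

P(WwhhTT) = 1/16

WWHhTT gametes: WHT×4, WhT×4
WwHhTt gametes: WHT×1, WHt×1, WhT×1, Wht×1, wHT×1, wHt×1, whT×1, wht×1
WWHhTT×WwHhTt grid (8·8=64): WWHHTT=4 WWHHTt=4 WWHhTT=8 WWHhTt=8 WWhhTT=4 WWhhTt=4 WwHHTT=4 WwHHTt=4 WwHhTT=8 WwHhTt=8 WwhhTT=4 WwhhTt=4
WwhhTT hits 4/64; gcd=4; 4÷4/64÷4 = 1/16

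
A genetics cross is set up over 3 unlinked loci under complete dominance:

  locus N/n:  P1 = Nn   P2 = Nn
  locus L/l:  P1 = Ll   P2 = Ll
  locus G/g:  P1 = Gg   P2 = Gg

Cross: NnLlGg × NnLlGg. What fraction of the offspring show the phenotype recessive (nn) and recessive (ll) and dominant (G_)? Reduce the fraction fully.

NnLlGg gametes: NLG×1, NLg×1, NlG×1, Nlg×1, nLG×1, nLg×1, nlG×1, nlg×1
NnLlGg gametes: NLG×1, NLg×1, NlG×1, Nlg×1, nLG×1, nLg×1, nlG×1, nlg×1
NnLlGg×NnLlGg grid (8·8=64): NNLLGG=1 NNLLGg=2 NNLLgg=1 NNLlGG=2 NNLlGg=4 NNLlgg=2 NNllGG=1 NNllGg=2 NNllgg=1 NnLLGG=2 NnLLGg=4 NnLLgg=2 NnLlGG=4 NnLlGg=8 NnLlgg=4 NnllGG=2 NnllGg=4 Nnllgg=2 nnLLGG=1 nnLLGg=2 nnLLgg=1 nnLlGG=2 nnLlGg=4 nnLlgg=2 nnllGG=1 nnllGg=2 nnllgg=1
nn ll G_ hits 3/64; gcd=1; 3÷1/64÷1 = 3/64

P(nn ll G_) = 3/64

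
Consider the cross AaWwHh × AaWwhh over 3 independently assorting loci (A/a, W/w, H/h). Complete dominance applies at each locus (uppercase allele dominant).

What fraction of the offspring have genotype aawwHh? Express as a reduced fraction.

P(aawwHh) = 1/32

AaWwHh gametes: AWH×1, AWh×1, AwH×1, Awh×1, aWH×1, aWh×1, awH×1, awh×1
AaWwhh gametes: AWh×2, Awh×2, aWh×2, awh×2
AaWwHh×AaWwhh grid (8·8=64): AAWWHh=2 AAWWhh=2 AAWwHh=4 AAWwhh=4 AAwwHh=2 AAwwhh=2 AaWWHh=4 AaWWhh=4 AaWwHh=8 AaWwhh=8 AawwHh=4 Aawwhh=4 aaWWHh=2 aaWWhh=2 aaWwHh=4 aaWwhh=4 aawwHh=2 aawwhh=2
aawwHh hits 2/64; gcd=2; 2÷2/64÷2 = 1/32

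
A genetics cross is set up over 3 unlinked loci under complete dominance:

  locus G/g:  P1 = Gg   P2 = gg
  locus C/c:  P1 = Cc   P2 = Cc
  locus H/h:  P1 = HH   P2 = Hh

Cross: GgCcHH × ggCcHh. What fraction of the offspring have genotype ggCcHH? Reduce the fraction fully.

P(ggCcHH) = 1/8

GgCcHH gametes: GCH×2, GcH×2, gCH×2, gcH×2
ggCcHh gametes: gCH×2, gCh×2, gcH×2, gch×2
GgCcHH×ggCcHh grid (8·8=64): GgCCHH=4 GgCCHh=4 GgCcHH=8 GgCcHh=8 GgccHH=4 GgccHh=4 ggCCHH=4 ggCCHh=4 ggCcHH=8 ggCcHh=8 ggccHH=4 ggccHh=4
ggCcHH hits 8/64; gcd=8; 8÷8/64÷8 = 1/8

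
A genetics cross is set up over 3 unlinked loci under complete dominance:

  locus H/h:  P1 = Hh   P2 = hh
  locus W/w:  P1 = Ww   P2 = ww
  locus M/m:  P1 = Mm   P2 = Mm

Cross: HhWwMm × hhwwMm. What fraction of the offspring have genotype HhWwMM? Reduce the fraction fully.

P(HhWwMM) = 1/16

HhWwMm gametes: HWM×1, HWm×1, HwM×1, Hwm×1, hWM×1, hWm×1, hwM×1, hwm×1
hhwwMm gametes: hwM×4, hwm×4
HhWwMm×hhwwMm grid (8·8=64): HhWwMM=4 HhWwMm=8 HhWwmm=4 HhwwMM=4 HhwwMm=8 Hhwwmm=4 hhWwMM=4 hhWwMm=8 hhWwmm=4 hhwwMM=4 hhwwMm=8 hhwwmm=4
HhWwMM hits 4/64; gcd=4; 4÷4/64÷4 = 1/16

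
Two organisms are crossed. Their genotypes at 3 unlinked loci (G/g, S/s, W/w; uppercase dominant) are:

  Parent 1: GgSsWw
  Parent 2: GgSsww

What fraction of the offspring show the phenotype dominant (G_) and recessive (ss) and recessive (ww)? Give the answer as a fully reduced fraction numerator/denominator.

P(G_ ss ww) = 3/32

GgSsWw gametes: GSW×1, GSw×1, GsW×1, Gsw×1, gSW×1, gSw×1, gsW×1, gsw×1
GgSsww gametes: GSw×2, Gsw×2, gSw×2, gsw×2
GgSsWw×GgSsww grid (8·8=64): GGSSWw=2 GGSSww=2 GGSsWw=4 GGSsww=4 GGssWw=2 GGssww=2 GgSSWw=4 GgSSww=4 GgSsWw=8 GgSsww=8 GgssWw=4 Ggssww=4 ggSSWw=2 ggSSww=2 ggSsWw=4 ggSsww=4 ggssWw=2 ggssww=2
G_ ss ww hits 6/64; gcd=2; 6÷2/64÷2 = 3/32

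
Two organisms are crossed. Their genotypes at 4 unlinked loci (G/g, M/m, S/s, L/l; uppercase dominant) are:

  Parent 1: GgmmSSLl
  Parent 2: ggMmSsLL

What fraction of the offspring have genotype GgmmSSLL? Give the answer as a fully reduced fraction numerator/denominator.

GgmmSSLl gametes: GmSL×4, GmSl×4, gmSL×4, gmSl×4
ggMmSsLL gametes: gMSL×4, gMsL×4, gmSL×4, gmsL×4
GgmmSSLl×ggMmSsLL grid (16·16=256): GgMmSSLL=16 GgMmSSLl=16 GgMmSsLL=16 GgMmSsLl=16 GgmmSSLL=16 GgmmSSLl=16 GgmmSsLL=16 GgmmSsLl=16 ggMmSSLL=16 ggMmSSLl=16 ggMmSsLL=16 ggMmSsLl=16 ggmmSSLL=16 ggmmSSLl=16 ggmmSsLL=16 ggmmSsLl=16
GgmmSSLL hits 16/256; gcd=16; 16÷16/256÷16 = 1/16

P(GgmmSSLL) = 1/16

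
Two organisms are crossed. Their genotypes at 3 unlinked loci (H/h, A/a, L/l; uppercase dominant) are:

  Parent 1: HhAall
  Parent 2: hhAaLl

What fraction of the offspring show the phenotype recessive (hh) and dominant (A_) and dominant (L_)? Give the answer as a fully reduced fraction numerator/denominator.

HhAall gametes: HAl×2, Hal×2, hAl×2, hal×2
hhAaLl gametes: hAL×2, hAl×2, haL×2, hal×2
HhAall×hhAaLl grid (8·8=64): HhAALl=4 HhAAll=4 HhAaLl=8 HhAall=8 HhaaLl=4 Hhaall=4 hhAALl=4 hhAAll=4 hhAaLl=8 hhAall=8 hhaaLl=4 hhaall=4
hh A_ L_ hits 12/64; gcd=4; 12÷4/64÷4 = 3/16

P(hh A_ L_) = 3/16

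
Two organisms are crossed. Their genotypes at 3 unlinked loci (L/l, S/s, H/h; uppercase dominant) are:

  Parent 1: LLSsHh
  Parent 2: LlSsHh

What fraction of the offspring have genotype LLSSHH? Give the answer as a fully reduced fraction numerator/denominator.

LLSsHh gametes: LSH×2, LSh×2, LsH×2, Lsh×2
LlSsHh gametes: LSH×1, LSh×1, LsH×1, Lsh×1, lSH×1, lSh×1, lsH×1, lsh×1
LLSsHh×LlSsHh grid (8·8=64): LLSSHH=2 LLSSHh=4 LLSShh=2 LLSsHH=4 LLSsHh=8 LLSshh=4 LLssHH=2 LLssHh=4 LLsshh=2 LlSSHH=2 LlSSHh=4 LlSShh=2 LlSsHH=4 LlSsHh=8 LlSshh=4 LlssHH=2 LlssHh=4 Llsshh=2
LLSSHH hits 2/64; gcd=2; 2÷2/64÷2 = 1/32

P(LLSSHH) = 1/32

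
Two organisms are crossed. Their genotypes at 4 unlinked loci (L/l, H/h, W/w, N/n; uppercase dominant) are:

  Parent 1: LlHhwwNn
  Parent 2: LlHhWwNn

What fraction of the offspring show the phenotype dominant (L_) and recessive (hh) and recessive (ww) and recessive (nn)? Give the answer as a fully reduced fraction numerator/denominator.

P(L_ hh ww nn) = 3/128

LlHhwwNn gametes: LHwN×2, LHwn×2, LhwN×2, Lhwn×2, lHwN×2, lHwn×2, lhwN×2, lhwn×2
LlHhWwNn gametes: LHWN×1, LHWn×1, LHwN×1, LHwn×1, LhWN×1, LhWn×1, LhwN×1, Lhwn×1, lHWN×1, lHWn×1, lHwN×1, lHwn×1, lhWN×1, lhWn×1, lhwN×1, lhwn×1
LlHhwwNn×LlHhWwNn grid (16·16=256): LLHHWwNN=2 LLHHWwNn=4 LLHHWwnn=2 LLHHwwNN=2 LLHHwwNn=4 LLHHwwnn=2 LLHhWwNN=4 LLHhWwNn=8 LLHhWwnn=4 LLHhwwNN=4 LLHhwwNn=8 LLHhwwnn=4 LLhhWwNN=2 LLhhWwNn=4 LLhhWwnn=2 LLhhwwNN=2 LLhhwwNn=4 LLhhwwnn=2 LlHHWwNN=4 LlHHWwNn=8 LlHHWwnn=4 LlHHwwNN=4 LlHHwwNn=8 LlHHwwnn=4 LlHhWwNN=8 LlHhWwNn=16 LlHhWwnn=8 LlHhwwNN=8 LlHhwwNn=16 LlHhwwnn=8 LlhhWwNN=4 LlhhWwNn=8 LlhhWwnn=4 LlhhwwNN=4 LlhhwwNn=8 Llhhwwnn=4 llHHWwNN=2 llHHWwNn=4 llHHWwnn=2 llHHwwNN=2 llHHwwNn=4 llHHwwnn=2 llHhWwNN=4 llHhWwNn=8 llHhWwnn=4 llHhwwNN=4 llHhwwNn=8 llHhwwnn=4 llhhWwNN=2 llhhWwNn=4 llhhWwnn=2 llhhwwNN=2 llhhwwNn=4 llhhwwnn=2
L_ hh ww nn hits 6/256; gcd=2; 6÷2/256÷2 = 3/128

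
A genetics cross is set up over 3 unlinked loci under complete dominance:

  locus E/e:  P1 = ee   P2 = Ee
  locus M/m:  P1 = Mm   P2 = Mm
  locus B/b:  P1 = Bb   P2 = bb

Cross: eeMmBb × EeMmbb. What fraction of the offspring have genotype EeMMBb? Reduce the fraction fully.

P(EeMMBb) = 1/16

eeMmBb gametes: eMB×2, eMb×2, emB×2, emb×2
EeMmbb gametes: EMb×2, Emb×2, eMb×2, emb×2
eeMmBb×EeMmbb grid (8·8=64): EeMMBb=4 EeMMbb=4 EeMmBb=8 EeMmbb=8 EemmBb=4 Eemmbb=4 eeMMBb=4 eeMMbb=4 eeMmBb=8 eeMmbb=8 eemmBb=4 eemmbb=4
EeMMBb hits 4/64; gcd=4; 4÷4/64÷4 = 1/16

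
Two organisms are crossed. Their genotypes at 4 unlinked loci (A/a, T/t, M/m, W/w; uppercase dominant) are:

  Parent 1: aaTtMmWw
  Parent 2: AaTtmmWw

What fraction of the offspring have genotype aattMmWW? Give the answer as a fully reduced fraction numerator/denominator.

aaTtMmWw gametes: aTMW×2, aTMw×2, aTmW×2, aTmw×2, atMW×2, atMw×2, atmW×2, atmw×2
AaTtmmWw gametes: ATmW×2, ATmw×2, AtmW×2, Atmw×2, aTmW×2, aTmw×2, atmW×2, atmw×2
aaTtMmWw×AaTtmmWw grid (16·16=256): AaTTMmWW=4 AaTTMmWw=8 AaTTMmww=4 AaTTmmWW=4 AaTTmmWw=8 AaTTmmww=4 AaTtMmWW=8 AaTtMmWw=16 AaTtMmww=8 AaTtmmWW=8 AaTtmmWw=16 AaTtmmww=8 AattMmWW=4 AattMmWw=8 AattMmww=4 AattmmWW=4 AattmmWw=8 Aattmmww=4 aaTTMmWW=4 aaTTMmWw=8 aaTTMmww=4 aaTTmmWW=4 aaTTmmWw=8 aaTTmmww=4 aaTtMmWW=8 aaTtMmWw=16 aaTtMmww=8 aaTtmmWW=8 aaTtmmWw=16 aaTtmmww=8 aattMmWW=4 aattMmWw=8 aattMmww=4 aattmmWW=4 aattmmWw=8 aattmmww=4
aattMmWW hits 4/256; gcd=4; 4÷4/256÷4 = 1/64

P(aattMmWW) = 1/64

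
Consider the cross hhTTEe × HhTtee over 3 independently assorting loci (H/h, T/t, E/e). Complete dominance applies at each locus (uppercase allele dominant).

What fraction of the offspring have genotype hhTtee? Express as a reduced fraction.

hhTTEe gametes: hTE×4, hTe×4
HhTtee gametes: HTe×2, Hte×2, hTe×2, hte×2
hhTTEe×HhTtee grid (8·8=64): HhTTEe=8 HhTTee=8 HhTtEe=8 HhTtee=8 hhTTEe=8 hhTTee=8 hhTtEe=8 hhTtee=8
hhTtee hits 8/64; gcd=8; 8÷8/64÷8 = 1/8

P(hhTtee) = 1/8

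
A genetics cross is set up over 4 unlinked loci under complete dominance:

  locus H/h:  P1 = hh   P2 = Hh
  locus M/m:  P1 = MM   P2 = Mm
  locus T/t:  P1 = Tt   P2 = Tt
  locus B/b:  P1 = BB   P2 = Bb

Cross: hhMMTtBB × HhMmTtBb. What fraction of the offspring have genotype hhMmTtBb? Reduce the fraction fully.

hhMMTtBB gametes: hMTB×8, hMtB×8
HhMmTtBb gametes: HMTB×1, HMTb×1, HMtB×1, HMtb×1, HmTB×1, HmTb×1, HmtB×1, Hmtb×1, hMTB×1, hMTb×1, hMtB×1, hMtb×1, hmTB×1, hmTb×1, hmtB×1, hmtb×1
hhMMTtBB×HhMmTtBb grid (16·16=256): HhMMTTBB=8 HhMMTTBb=8 HhMMTtBB=16 HhMMTtBb=16 HhMMttBB=8 HhMMttBb=8 HhMmTTBB=8 HhMmTTBb=8 HhMmTtBB=16 HhMmTtBb=16 HhMmttBB=8 HhMmttBb=8 hhMMTTBB=8 hhMMTTBb=8 hhMMTtBB=16 hhMMTtBb=16 hhMMttBB=8 hhMMttBb=8 hhMmTTBB=8 hhMmTTBb=8 hhMmTtBB=16 hhMmTtBb=16 hhMmttBB=8 hhMmttBb=8
hhMmTtBb hits 16/256; gcd=16; 16÷16/256÷16 = 1/16

P(hhMmTtBb) = 1/16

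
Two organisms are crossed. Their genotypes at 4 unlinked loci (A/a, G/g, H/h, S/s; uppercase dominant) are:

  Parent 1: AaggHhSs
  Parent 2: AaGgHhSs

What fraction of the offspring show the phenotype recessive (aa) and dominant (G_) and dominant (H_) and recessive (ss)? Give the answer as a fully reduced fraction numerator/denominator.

P(aa G_ H_ ss) = 3/128

AaggHhSs gametes: AgHS×2, AgHs×2, AghS×2, Aghs×2, agHS×2, agHs×2, aghS×2, aghs×2
AaGgHhSs gametes: AGHS×1, AGHs×1, AGhS×1, AGhs×1, AgHS×1, AgHs×1, AghS×1, Aghs×1, aGHS×1, aGHs×1, aGhS×1, aGhs×1, agHS×1, agHs×1, aghS×1, aghs×1
AaggHhSs×AaGgHhSs grid (16·16=256): AAGgHHSS=2 AAGgHHSs=4 AAGgHHss=2 AAGgHhSS=4 AAGgHhSs=8 AAGgHhss=4 AAGghhSS=2 AAGghhSs=4 AAGghhss=2 AAggHHSS=2 AAggHHSs=4 AAggHHss=2 AAggHhSS=4 AAggHhSs=8 AAggHhss=4 AAgghhSS=2 AAgghhSs=4 AAgghhss=2 AaGgHHSS=4 AaGgHHSs=8 AaGgHHss=4 AaGgHhSS=8 AaGgHhSs=16 AaGgHhss=8 AaGghhSS=4 AaGghhSs=8 AaGghhss=4 AaggHHSS=4 AaggHHSs=8 AaggHHss=4 AaggHhSS=8 AaggHhSs=16 AaggHhss=8 AagghhSS=4 AagghhSs=8 Aagghhss=4 aaGgHHSS=2 aaGgHHSs=4 aaGgHHss=2 aaGgHhSS=4 aaGgHhSs=8 aaGgHhss=4 aaGghhSS=2 aaGghhSs=4 aaGghhss=2 aaggHHSS=2 aaggHHSs=4 aaggHHss=2 aaggHhSS=4 aaggHhSs=8 aaggHhss=4 aagghhSS=2 aagghhSs=4 aagghhss=2
aa G_ H_ ss hits 6/256; gcd=2; 6÷2/256÷2 = 3/128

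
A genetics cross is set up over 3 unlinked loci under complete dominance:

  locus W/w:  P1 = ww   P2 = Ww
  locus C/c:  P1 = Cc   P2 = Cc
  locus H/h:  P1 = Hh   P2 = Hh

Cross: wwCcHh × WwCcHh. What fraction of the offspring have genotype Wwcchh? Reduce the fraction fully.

P(Wwcchh) = 1/32

wwCcHh gametes: wCH×2, wCh×2, wcH×2, wch×2
WwCcHh gametes: WCH×1, WCh×1, WcH×1, Wch×1, wCH×1, wCh×1, wcH×1, wch×1
wwCcHh×WwCcHh grid (8·8=64): WwCCHH=2 WwCCHh=4 WwCChh=2 WwCcHH=4 WwCcHh=8 WwCchh=4 WwccHH=2 WwccHh=4 Wwcchh=2 wwCCHH=2 wwCCHh=4 wwCChh=2 wwCcHH=4 wwCcHh=8 wwCchh=4 wwccHH=2 wwccHh=4 wwcchh=2
Wwcchh hits 2/64; gcd=2; 2÷2/64÷2 = 1/32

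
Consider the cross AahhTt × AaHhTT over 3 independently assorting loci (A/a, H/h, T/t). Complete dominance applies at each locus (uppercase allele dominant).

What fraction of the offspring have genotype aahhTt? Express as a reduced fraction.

AahhTt gametes: AhT×2, Aht×2, ahT×2, aht×2
AaHhTT gametes: AHT×2, AhT×2, aHT×2, ahT×2
AahhTt×AaHhTT grid (8·8=64): AAHhTT=4 AAHhTt=4 AAhhTT=4 AAhhTt=4 AaHhTT=8 AaHhTt=8 AahhTT=8 AahhTt=8 aaHhTT=4 aaHhTt=4 aahhTT=4 aahhTt=4
aahhTt hits 4/64; gcd=4; 4÷4/64÷4 = 1/16

P(aahhTt) = 1/16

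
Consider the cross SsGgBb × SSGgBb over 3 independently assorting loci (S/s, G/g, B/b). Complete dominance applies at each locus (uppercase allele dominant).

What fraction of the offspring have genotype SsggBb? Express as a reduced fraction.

P(SsggBb) = 1/16

SsGgBb gametes: SGB×1, SGb×1, SgB×1, Sgb×1, sGB×1, sGb×1, sgB×1, sgb×1
SSGgBb gametes: SGB×2, SGb×2, SgB×2, Sgb×2
SsGgBb×SSGgBb grid (8·8=64): SSGGBB=2 SSGGBb=4 SSGGbb=2 SSGgBB=4 SSGgBb=8 SSGgbb=4 SSggBB=2 SSggBb=4 SSggbb=2 SsGGBB=2 SsGGBb=4 SsGGbb=2 SsGgBB=4 SsGgBb=8 SsGgbb=4 SsggBB=2 SsggBb=4 Ssggbb=2
SsggBb hits 4/64; gcd=4; 4÷4/64÷4 = 1/16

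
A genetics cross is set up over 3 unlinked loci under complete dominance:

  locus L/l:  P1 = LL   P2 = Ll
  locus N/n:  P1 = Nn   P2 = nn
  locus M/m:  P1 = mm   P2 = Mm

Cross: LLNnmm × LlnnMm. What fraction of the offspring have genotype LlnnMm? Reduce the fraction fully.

LLNnmm gametes: LNm×4, Lnm×4
LlnnMm gametes: LnM×2, Lnm×2, lnM×2, lnm×2
LLNnmm×LlnnMm grid (8·8=64): LLNnMm=8 LLNnmm=8 LLnnMm=8 LLnnmm=8 LlNnMm=8 LlNnmm=8 LlnnMm=8 Llnnmm=8
LlnnMm hits 8/64; gcd=8; 8÷8/64÷8 = 1/8

P(LlnnMm) = 1/8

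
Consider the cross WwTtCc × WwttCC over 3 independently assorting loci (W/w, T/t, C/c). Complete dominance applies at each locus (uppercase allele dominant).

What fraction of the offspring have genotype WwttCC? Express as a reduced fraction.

WwTtCc gametes: WTC×1, WTc×1, WtC×1, Wtc×1, wTC×1, wTc×1, wtC×1, wtc×1
WwttCC gametes: WtC×4, wtC×4
WwTtCc×WwttCC grid (8·8=64): WWTtCC=4 WWTtCc=4 WWttCC=4 WWttCc=4 WwTtCC=8 WwTtCc=8 WwttCC=8 WwttCc=8 wwTtCC=4 wwTtCc=4 wwttCC=4 wwttCc=4
WwttCC hits 8/64; gcd=8; 8÷8/64÷8 = 1/8

P(WwttCC) = 1/8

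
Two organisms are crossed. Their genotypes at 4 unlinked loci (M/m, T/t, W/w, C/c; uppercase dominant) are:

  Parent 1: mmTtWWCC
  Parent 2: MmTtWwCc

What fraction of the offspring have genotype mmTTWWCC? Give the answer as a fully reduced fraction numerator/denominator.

mmTtWWCC gametes: mTWC×8, mtWC×8
MmTtWwCc gametes: MTWC×1, MTWc×1, MTwC×1, MTwc×1, MtWC×1, MtWc×1, MtwC×1, Mtwc×1, mTWC×1, mTWc×1, mTwC×1, mTwc×1, mtWC×1, mtWc×1, mtwC×1, mtwc×1
mmTtWWCC×MmTtWwCc grid (16·16=256): MmTTWWCC=8 MmTTWWCc=8 MmTTWwCC=8 MmTTWwCc=8 MmTtWWCC=16 MmTtWWCc=16 MmTtWwCC=16 MmTtWwCc=16 MmttWWCC=8 MmttWWCc=8 MmttWwCC=8 MmttWwCc=8 mmTTWWCC=8 mmTTWWCc=8 mmTTWwCC=8 mmTTWwCc=8 mmTtWWCC=16 mmTtWWCc=16 mmTtWwCC=16 mmTtWwCc=16 mmttWWCC=8 mmttWWCc=8 mmttWwCC=8 mmttWwCc=8
mmTTWWCC hits 8/256; gcd=8; 8÷8/256÷8 = 1/32

P(mmTTWWCC) = 1/32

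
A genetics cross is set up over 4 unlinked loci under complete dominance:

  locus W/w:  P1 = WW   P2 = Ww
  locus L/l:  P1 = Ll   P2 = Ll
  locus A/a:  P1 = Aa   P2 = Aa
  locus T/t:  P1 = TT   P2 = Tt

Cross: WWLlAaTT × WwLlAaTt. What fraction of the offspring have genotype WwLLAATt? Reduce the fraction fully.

WWLlAaTT gametes: WLAT×4, WLaT×4, WlAT×4, WlaT×4
WwLlAaTt gametes: WLAT×1, WLAt×1, WLaT×1, WLat×1, WlAT×1, WlAt×1, WlaT×1, Wlat×1, wLAT×1, wLAt×1, wLaT×1, wLat×1, wlAT×1, wlAt×1, wlaT×1, wlat×1
WWLlAaTT×WwLlAaTt grid (16·16=256): WWLLAATT=4 WWLLAATt=4 WWLLAaTT=8 WWLLAaTt=8 WWLLaaTT=4 WWLLaaTt=4 WWLlAATT=8 WWLlAATt=8 WWLlAaTT=16 WWLlAaTt=16 WWLlaaTT=8 WWLlaaTt=8 WWllAATT=4 WWllAATt=4 WWllAaTT=8 WWllAaTt=8 WWllaaTT=4 WWllaaTt=4 WwLLAATT=4 WwLLAATt=4 WwLLAaTT=8 WwLLAaTt=8 WwLLaaTT=4 WwLLaaTt=4 WwLlAATT=8 WwLlAATt=8 WwLlAaTT=16 WwLlAaTt=16 WwLlaaTT=8 WwLlaaTt=8 WwllAATT=4 WwllAATt=4 WwllAaTT=8 WwllAaTt=8 WwllaaTT=4 WwllaaTt=4
WwLLAATt hits 4/256; gcd=4; 4÷4/256÷4 = 1/64

P(WwLLAATt) = 1/64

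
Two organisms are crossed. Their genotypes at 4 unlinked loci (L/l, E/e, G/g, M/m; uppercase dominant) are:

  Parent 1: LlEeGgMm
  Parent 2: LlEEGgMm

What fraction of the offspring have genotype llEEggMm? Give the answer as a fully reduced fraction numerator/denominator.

LlEeGgMm gametes: LEGM×1, LEGm×1, LEgM×1, LEgm×1, LeGM×1, LeGm×1, LegM×1, Legm×1, lEGM×1, lEGm×1, lEgM×1, lEgm×1, leGM×1, leGm×1, legM×1, legm×1
LlEEGgMm gametes: LEGM×2, LEGm×2, LEgM×2, LEgm×2, lEGM×2, lEGm×2, lEgM×2, lEgm×2
LlEeGgMm×LlEEGgMm grid (16·16=256): LLEEGGMM=2 LLEEGGMm=4 LLEEGGmm=2 LLEEGgMM=4 LLEEGgMm=8 LLEEGgmm=4 LLEEggMM=2 LLEEggMm=4 LLEEggmm=2 LLEeGGMM=2 LLEeGGMm=4 LLEeGGmm=2 LLEeGgMM=4 LLEeGgMm=8 LLEeGgmm=4 LLEeggMM=2 LLEeggMm=4 LLEeggmm=2 LlEEGGMM=4 LlEEGGMm=8 LlEEGGmm=4 LlEEGgMM=8 LlEEGgMm=16 LlEEGgmm=8 LlEEggMM=4 LlEEggMm=8 LlEEggmm=4 LlEeGGMM=4 LlEeGGMm=8 LlEeGGmm=4 LlEeGgMM=8 LlEeGgMm=16 LlEeGgmm=8 LlEeggMM=4 LlEeggMm=8 LlEeggmm=4 llEEGGMM=2 llEEGGMm=4 llEEGGmm=2 llEEGgMM=4 llEEGgMm=8 llEEGgmm=4 llEEggMM=2 llEEggMm=4 llEEggmm=2 llEeGGMM=2 llEeGGMm=4 llEeGGmm=2 llEeGgMM=4 llEeGgMm=8 llEeGgmm=4 llEeggMM=2 llEeggMm=4 llEeggmm=2
llEEggMm hits 4/256; gcd=4; 4÷4/256÷4 = 1/64

P(llEEggMm) = 1/64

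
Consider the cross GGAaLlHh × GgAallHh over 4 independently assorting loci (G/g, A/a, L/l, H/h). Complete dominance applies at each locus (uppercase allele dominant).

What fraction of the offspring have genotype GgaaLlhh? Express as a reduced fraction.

P(GgaaLlhh) = 1/64

GGAaLlHh gametes: GALH×2, GALh×2, GAlH×2, GAlh×2, GaLH×2, GaLh×2, GalH×2, Galh×2
GgAallHh gametes: GAlH×2, GAlh×2, GalH×2, Galh×2, gAlH×2, gAlh×2, galH×2, galh×2
GGAaLlHh×GgAallHh grid (16·16=256): GGAALlHH=4 GGAALlHh=8 GGAALlhh=4 GGAAllHH=4 GGAAllHh=8 GGAAllhh=4 GGAaLlHH=8 GGAaLlHh=16 GGAaLlhh=8 GGAallHH=8 GGAallHh=16 GGAallhh=8 GGaaLlHH=4 GGaaLlHh=8 GGaaLlhh=4 GGaallHH=4 GGaallHh=8 GGaallhh=4 GgAALlHH=4 GgAALlHh=8 GgAALlhh=4 GgAAllHH=4 GgAAllHh=8 GgAAllhh=4 GgAaLlHH=8 GgAaLlHh=16 GgAaLlhh=8 GgAallHH=8 GgAallHh=16 GgAallhh=8 GgaaLlHH=4 GgaaLlHh=8 GgaaLlhh=4 GgaallHH=4 GgaallHh=8 Ggaallhh=4
GgaaLlhh hits 4/256; gcd=4; 4÷4/256÷4 = 1/64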